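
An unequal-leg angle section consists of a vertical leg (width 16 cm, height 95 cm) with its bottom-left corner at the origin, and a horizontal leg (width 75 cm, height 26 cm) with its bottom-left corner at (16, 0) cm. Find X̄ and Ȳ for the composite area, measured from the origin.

X̄ = 33.57 cm, Ȳ = 28.11 cm

Part | A | x̄ᵢ | ȳᵢ | A·x̄ᵢ | A·ȳᵢ
vertical leg | 1520.00 | 8.00 | 47.50 | 12160.00 | 72200.00
horizontal leg | 1950.00 | 53.50 | 13.00 | 104325.00 | 25350.00
Σ | 3470.00 |  |  | 116485.00 | 97550.00
X̄ = 116485.00 / 3470.00 = 33.57 cm
Ȳ = 97550.00 / 3470.00 = 28.11 cm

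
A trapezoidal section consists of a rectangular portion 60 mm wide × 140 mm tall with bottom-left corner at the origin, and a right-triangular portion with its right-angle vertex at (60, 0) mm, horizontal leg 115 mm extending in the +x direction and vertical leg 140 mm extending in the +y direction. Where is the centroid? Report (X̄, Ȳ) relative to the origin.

rectangular portion: A = 60 × 140 = 8400.00, centroid at (30.00, 70.00).
triangular portion: A = ½·115·140 = 8050.00, centroid at (98.33, 46.67).
ΣA = 16450.00 mm²
ΣAX̄ = (8400.00)(30.00) + (8050.00)(98.33) = 1043583.33 mm³
ΣAȲ = (8400.00)(70.00) + (8050.00)(46.67) = 963666.67 mm³
X̄ = 1043583.33 / 16450.00 = 63.44 mm
Ȳ = 963666.67 / 16450.00 = 58.58 mm

X̄ = 63.44 mm, Ȳ = 58.58 mm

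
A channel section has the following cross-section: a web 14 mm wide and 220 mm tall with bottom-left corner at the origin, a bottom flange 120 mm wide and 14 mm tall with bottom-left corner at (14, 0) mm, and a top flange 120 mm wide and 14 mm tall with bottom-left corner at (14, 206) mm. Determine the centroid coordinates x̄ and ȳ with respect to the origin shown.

web: A = 14 × 220 = 3080.00, centroid at (7.00, 110.00).
bottom flange: A = 120 × 14 = 1680.00, centroid at (74.00, 7.00).
top flange: A = 120 × 14 = 1680.00, centroid at (74.00, 213.00).
ΣA = 6440.00 mm², ΣAx̄ = 270200.00 mm³, ΣAȳ = 708400.00 mm³.
x̄ = 270200.00/6440.00 = 41.96 mm; ȳ = 708400.00/6440.00 = 110.00 mm.

x̄ = 41.96 mm, ȳ = 110.00 mm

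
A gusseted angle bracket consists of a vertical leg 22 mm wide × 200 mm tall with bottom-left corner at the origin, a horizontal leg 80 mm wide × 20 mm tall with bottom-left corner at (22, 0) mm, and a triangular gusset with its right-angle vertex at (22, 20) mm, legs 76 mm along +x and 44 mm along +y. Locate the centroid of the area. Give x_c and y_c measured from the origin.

x_c = 29.55 mm, y_c = 66.99 mm

vertical leg: A = 22 × 200 = 4400.00, centroid at (11.00, 100.00).
horizontal leg: A = 80 × 20 = 1600.00, centroid at (62.00, 10.00).
gusset: A = ½·76·44 = 1672.00, centroid at (47.33, 34.67).
ΣA = 7672.00 mm², ΣAx_c = 226741.33 mm³, ΣAy_c = 513962.67 mm³.
x_c = 226741.33/7672.00 = 29.55 mm; y_c = 513962.67/7672.00 = 66.99 mm.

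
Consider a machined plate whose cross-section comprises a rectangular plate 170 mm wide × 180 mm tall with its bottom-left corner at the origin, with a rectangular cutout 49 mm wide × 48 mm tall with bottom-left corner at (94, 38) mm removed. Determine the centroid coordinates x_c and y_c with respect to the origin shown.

plate: A = 170 × 180 = 30600.00, centroid at (85.00, 90.00).
hole: A = −(49 × 48) = -2352.00, centroid at (118.50, 62.00).
ΣA = 28248.00 mm²
ΣAx_c = (30600.00)(85.00) + (-2352.00)(118.50) = 2322288.00 mm³
ΣAy_c = (30600.00)(90.00) + (-2352.00)(62.00) = 2608176.00 mm³
x_c = 2322288.00 / 28248.00 = 82.21 mm
y_c = 2608176.00 / 28248.00 = 92.33 mm

x_c = 82.21 mm, y_c = 92.33 mm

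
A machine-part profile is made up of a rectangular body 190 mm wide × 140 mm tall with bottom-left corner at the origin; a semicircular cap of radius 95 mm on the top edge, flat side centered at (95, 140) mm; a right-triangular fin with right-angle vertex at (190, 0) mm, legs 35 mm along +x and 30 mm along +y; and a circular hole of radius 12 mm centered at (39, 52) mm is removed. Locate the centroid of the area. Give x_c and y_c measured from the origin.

rectangular body: A = 190 × 140 = 26600.00, centroid at (95.00, 70.00).
semicircular top: A = ½π·95² = 14176.44, centroid at (95.00, 180.32).
triangular fin: A = ½·35·30 = 525.00, centroid at (201.67, 10.00).
hole: A = −π·12² = -452.39, centroid at (39.00, 52.00).
ΣA = 40849.05 mm²
ΣAx_c = (26600.00)(95.00) + (14176.44)(95.00) + (525.00)(201.67) + (-452.39)(39.00) = 3961993.32 mm³
ΣAy_c = (26600.00)(70.00) + (14176.44)(180.32) + (525.00)(10.00) + (-452.39)(52.00) = 4400010.25 mm³
x_c = 3961993.32 / 40849.05 = 96.99 mm
y_c = 4400010.25 / 40849.05 = 107.71 mm

x_c = 96.99 mm, y_c = 107.71 mm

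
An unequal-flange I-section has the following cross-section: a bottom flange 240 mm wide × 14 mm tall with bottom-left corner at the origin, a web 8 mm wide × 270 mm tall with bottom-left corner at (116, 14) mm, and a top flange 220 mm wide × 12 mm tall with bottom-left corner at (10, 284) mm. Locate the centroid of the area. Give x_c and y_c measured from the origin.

bottom flange: A = 240 × 14 = 3360.00, centroid at (120.00, 7.00).
web: A = 8 × 270 = 2160.00, centroid at (120.00, 149.00).
top flange: A = 220 × 12 = 2640.00, centroid at (120.00, 290.00).
ΣA = 8160.00 mm²
ΣAx_c = (3360.00)(120.00) + (2160.00)(120.00) + (2640.00)(120.00) = 979200.00 mm³
ΣAy_c = (3360.00)(7.00) + (2160.00)(149.00) + (2640.00)(290.00) = 1110960.00 mm³
x_c = 979200.00 / 8160.00 = 120.00 mm
y_c = 1110960.00 / 8160.00 = 136.15 mm

x_c = 120.00 mm, y_c = 136.15 mm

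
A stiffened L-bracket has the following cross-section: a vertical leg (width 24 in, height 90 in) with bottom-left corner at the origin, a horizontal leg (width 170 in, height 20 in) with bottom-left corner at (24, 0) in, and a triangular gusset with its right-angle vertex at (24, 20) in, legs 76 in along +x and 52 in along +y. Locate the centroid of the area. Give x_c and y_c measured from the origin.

x_c = 65.55 in, y_c = 27.20 in

vertical leg: A = 24 × 90 = 2160.00, centroid at (12.00, 45.00).
horizontal leg: A = 170 × 20 = 3400.00, centroid at (109.00, 10.00).
gusset: A = ½·76·52 = 1976.00, centroid at (49.33, 37.33).
ΣA = 7536.00 in², ΣAx_c = 494002.67 in³, ΣAy_c = 204970.67 in³.
x_c = 494002.67/7536.00 = 65.55 in; y_c = 204970.67/7536.00 = 27.20 in.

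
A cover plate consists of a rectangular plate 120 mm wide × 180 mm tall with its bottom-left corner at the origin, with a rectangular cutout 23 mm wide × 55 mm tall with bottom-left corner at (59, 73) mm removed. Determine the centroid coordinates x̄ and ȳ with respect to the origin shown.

Part | A | x̄ᵢ | ȳᵢ | A·x̄ᵢ | A·ȳᵢ
plate | 21600.00 | 60.00 | 90.00 | 1296000.00 | 1944000.00
hole | -1265.00 | 70.50 | 100.50 | -89182.50 | -127132.50
Σ | 20335.00 |  |  | 1206817.50 | 1816867.50
x̄ = 1206817.50 / 20335.00 = 59.35 mm
ȳ = 1816867.50 / 20335.00 = 89.35 mm

x̄ = 59.35 mm, ȳ = 89.35 mm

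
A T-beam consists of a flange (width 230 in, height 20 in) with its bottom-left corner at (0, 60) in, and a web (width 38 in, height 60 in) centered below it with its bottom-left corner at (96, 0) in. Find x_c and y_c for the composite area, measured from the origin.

Part | A | x̄ᵢ | ȳᵢ | A·x̄ᵢ | A·ȳᵢ
web | 2280.00 | 115.00 | 30.00 | 262200.00 | 68400.00
flange | 4600.00 | 115.00 | 70.00 | 529000.00 | 322000.00
Σ | 6880.00 |  |  | 791200.00 | 390400.00
x_c = 791200.00 / 6880.00 = 115.00 in
y_c = 390400.00 / 6880.00 = 56.74 in

x_c = 115.00 in, y_c = 56.74 in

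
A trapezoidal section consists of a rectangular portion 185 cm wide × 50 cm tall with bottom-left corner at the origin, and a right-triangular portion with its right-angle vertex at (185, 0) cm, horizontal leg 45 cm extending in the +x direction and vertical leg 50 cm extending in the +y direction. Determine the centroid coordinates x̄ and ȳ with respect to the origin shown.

rectangular portion: A = 185 × 50 = 9250.00, centroid at (92.50, 25.00).
triangular portion: A = ½·45·50 = 1125.00, centroid at (200.00, 16.67).
ΣA = 10375.00 cm², ΣAx̄ = 1080625.00 cm³, ΣAȳ = 250000.00 cm³.
x̄ = 1080625.00/10375.00 = 104.16 cm; ȳ = 250000.00/10375.00 = 24.10 cm.

x̄ = 104.16 cm, ȳ = 24.10 cm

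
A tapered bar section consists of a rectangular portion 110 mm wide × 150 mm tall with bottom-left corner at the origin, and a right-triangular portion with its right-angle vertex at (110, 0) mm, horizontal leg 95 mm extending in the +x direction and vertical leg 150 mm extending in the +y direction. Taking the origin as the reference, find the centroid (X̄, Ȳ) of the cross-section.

rectangular portion: A = 110 × 150 = 16500.00, centroid at (55.00, 75.00).
triangular portion: A = ½·95·150 = 7125.00, centroid at (141.67, 50.00).
ΣA = 23625.00 mm², ΣAX̄ = 1916875.00 mm³, ΣAȲ = 1593750.00 mm³.
X̄ = 1916875.00/23625.00 = 81.14 mm; Ȳ = 1593750.00/23625.00 = 67.46 mm.

X̄ = 81.14 mm, Ȳ = 67.46 mm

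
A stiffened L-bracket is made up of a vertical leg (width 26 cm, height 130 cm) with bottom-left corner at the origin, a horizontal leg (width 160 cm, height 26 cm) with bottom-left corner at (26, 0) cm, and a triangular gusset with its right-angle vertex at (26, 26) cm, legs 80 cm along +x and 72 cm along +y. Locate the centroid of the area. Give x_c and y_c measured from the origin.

x_c = 61.09 cm, y_c = 40.09 cm

vertical leg: A = 26 × 130 = 3380.00, centroid at (13.00, 65.00).
horizontal leg: A = 160 × 26 = 4160.00, centroid at (106.00, 13.00).
gusset: A = ½·80·72 = 2880.00, centroid at (52.67, 50.00).
ΣA = 10420.00 cm², ΣAx_c = 636580.00 cm³, ΣAy_c = 417780.00 cm³.
x_c = 636580.00/10420.00 = 61.09 cm; y_c = 417780.00/10420.00 = 40.09 cm.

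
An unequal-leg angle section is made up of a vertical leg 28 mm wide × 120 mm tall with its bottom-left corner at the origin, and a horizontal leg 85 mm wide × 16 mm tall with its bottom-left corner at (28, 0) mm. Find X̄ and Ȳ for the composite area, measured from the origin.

X̄ = 30.28 mm, Ȳ = 45.02 mm

Part | A | x̄ᵢ | ȳᵢ | A·x̄ᵢ | A·ȳᵢ
vertical leg | 3360.00 | 14.00 | 60.00 | 47040.00 | 201600.00
horizontal leg | 1360.00 | 70.50 | 8.00 | 95880.00 | 10880.00
Σ | 4720.00 |  |  | 142920.00 | 212480.00
X̄ = 142920.00 / 4720.00 = 30.28 mm
Ȳ = 212480.00 / 4720.00 = 45.02 mm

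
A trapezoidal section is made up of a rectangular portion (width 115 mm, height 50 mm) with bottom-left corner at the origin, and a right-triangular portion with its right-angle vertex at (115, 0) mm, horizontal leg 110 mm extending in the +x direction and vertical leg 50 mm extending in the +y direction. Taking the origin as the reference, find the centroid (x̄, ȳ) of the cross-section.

Part | A | x̄ᵢ | ȳᵢ | A·x̄ᵢ | A·ȳᵢ
rectangular portion | 5750.00 | 57.50 | 25.00 | 330625.00 | 143750.00
triangular portion | 2750.00 | 151.67 | 16.67 | 417083.33 | 45833.33
Σ | 8500.00 |  |  | 747708.33 | 189583.33
x̄ = 747708.33 / 8500.00 = 87.97 mm
ȳ = 189583.33 / 8500.00 = 22.30 mm

x̄ = 87.97 mm, ȳ = 22.30 mm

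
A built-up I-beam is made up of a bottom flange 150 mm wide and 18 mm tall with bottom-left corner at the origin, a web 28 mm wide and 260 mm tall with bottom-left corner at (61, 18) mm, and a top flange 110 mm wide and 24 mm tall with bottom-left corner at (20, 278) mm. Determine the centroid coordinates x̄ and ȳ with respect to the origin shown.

bottom flange: A = 150 × 18 = 2700.00, centroid at (75.00, 9.00).
web: A = 28 × 260 = 7280.00, centroid at (75.00, 148.00).
top flange: A = 110 × 24 = 2640.00, centroid at (75.00, 290.00).
ΣA = 12620.00 mm²
ΣAx̄ = (2700.00)(75.00) + (7280.00)(75.00) + (2640.00)(75.00) = 946500.00 mm³
ΣAȳ = (2700.00)(9.00) + (7280.00)(148.00) + (2640.00)(290.00) = 1867340.00 mm³
x̄ = 946500.00 / 12620.00 = 75.00 mm
ȳ = 1867340.00 / 12620.00 = 147.97 mm

x̄ = 75.00 mm, ȳ = 147.97 mm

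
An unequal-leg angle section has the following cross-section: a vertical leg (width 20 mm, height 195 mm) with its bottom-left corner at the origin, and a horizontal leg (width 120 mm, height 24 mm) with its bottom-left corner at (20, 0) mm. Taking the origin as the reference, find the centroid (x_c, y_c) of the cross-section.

Part | A | x̄ᵢ | ȳᵢ | A·x̄ᵢ | A·ȳᵢ
vertical leg | 3900.00 | 10.00 | 97.50 | 39000.00 | 380250.00
horizontal leg | 2880.00 | 80.00 | 12.00 | 230400.00 | 34560.00
Σ | 6780.00 |  |  | 269400.00 | 414810.00
x_c = 269400.00 / 6780.00 = 39.73 mm
y_c = 414810.00 / 6780.00 = 61.18 mm

x_c = 39.73 mm, y_c = 61.18 mm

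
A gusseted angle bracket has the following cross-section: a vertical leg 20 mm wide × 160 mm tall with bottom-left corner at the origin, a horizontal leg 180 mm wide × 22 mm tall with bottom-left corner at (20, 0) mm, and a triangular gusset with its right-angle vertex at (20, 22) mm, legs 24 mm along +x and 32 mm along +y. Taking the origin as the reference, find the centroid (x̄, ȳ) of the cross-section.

vertical leg: A = 20 × 160 = 3200.00, centroid at (10.00, 80.00).
horizontal leg: A = 180 × 22 = 3960.00, centroid at (110.00, 11.00).
gusset: A = ½·24·32 = 384.00, centroid at (28.00, 32.67).
ΣA = 7544.00 mm², ΣAx̄ = 478352.00 mm³, ΣAȳ = 312104.00 mm³.
x̄ = 478352.00/7544.00 = 63.41 mm; ȳ = 312104.00/7544.00 = 41.37 mm.

x̄ = 63.41 mm, ȳ = 41.37 mm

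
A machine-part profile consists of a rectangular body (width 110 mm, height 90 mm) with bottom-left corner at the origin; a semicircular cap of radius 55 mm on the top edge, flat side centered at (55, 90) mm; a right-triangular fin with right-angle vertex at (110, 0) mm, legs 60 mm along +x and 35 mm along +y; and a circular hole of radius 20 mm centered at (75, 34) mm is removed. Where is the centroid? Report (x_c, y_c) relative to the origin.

rectangular body: A = 110 × 90 = 9900.00, centroid at (55.00, 45.00).
semicircular top: A = ½π·55² = 4751.66, centroid at (55.00, 113.34).
triangular fin: A = ½·60·35 = 1050.00, centroid at (130.00, 11.67).
hole: A = −π·20² = -1256.64, centroid at (75.00, 34.00).
ΣA = 14445.02 mm², ΣAx_c = 848093.46 mm³, ΣAy_c = 953590.31 mm³.
x_c = 848093.46/14445.02 = 58.71 mm; y_c = 953590.31/14445.02 = 66.02 mm.

x_c = 58.71 mm, y_c = 66.02 mm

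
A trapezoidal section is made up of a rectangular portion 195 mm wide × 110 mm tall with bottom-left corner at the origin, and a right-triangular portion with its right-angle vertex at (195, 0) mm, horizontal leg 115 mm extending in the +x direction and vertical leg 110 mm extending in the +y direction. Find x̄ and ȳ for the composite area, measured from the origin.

x̄ = 128.43 mm, ȳ = 50.83 mm

Part | A | x̄ᵢ | ȳᵢ | A·x̄ᵢ | A·ȳᵢ
rectangular portion | 21450.00 | 97.50 | 55.00 | 2091375.00 | 1179750.00
triangular portion | 6325.00 | 233.33 | 36.67 | 1475833.33 | 231916.67
Σ | 27775.00 |  |  | 3567208.33 | 1411666.67
x̄ = 3567208.33 / 27775.00 = 128.43 mm
ȳ = 1411666.67 / 27775.00 = 50.83 mm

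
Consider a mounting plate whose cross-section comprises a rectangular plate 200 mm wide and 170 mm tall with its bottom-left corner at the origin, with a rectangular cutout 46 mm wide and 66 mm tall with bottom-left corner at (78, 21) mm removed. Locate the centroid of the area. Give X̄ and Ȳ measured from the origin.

X̄ = 99.90 mm, Ȳ = 88.04 mm

plate: A = 200 × 170 = 34000.00, centroid at (100.00, 85.00).
hole: A = −(46 × 66) = -3036.00, centroid at (101.00, 54.00).
ΣA = 30964.00 mm², ΣAX̄ = 3093364.00 mm³, ΣAȲ = 2726056.00 mm³.
X̄ = 3093364.00/30964.00 = 99.90 mm; Ȳ = 2726056.00/30964.00 = 88.04 mm.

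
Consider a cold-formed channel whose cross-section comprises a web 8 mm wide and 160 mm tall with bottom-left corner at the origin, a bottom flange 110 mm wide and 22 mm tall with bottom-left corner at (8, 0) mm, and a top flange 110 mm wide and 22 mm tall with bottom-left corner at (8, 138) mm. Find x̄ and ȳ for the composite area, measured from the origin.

web: A = 8 × 160 = 1280.00, centroid at (4.00, 80.00).
bottom flange: A = 110 × 22 = 2420.00, centroid at (63.00, 11.00).
top flange: A = 110 × 22 = 2420.00, centroid at (63.00, 149.00).
ΣA = 6120.00 mm², ΣAx̄ = 310040.00 mm³, ΣAȳ = 489600.00 mm³.
x̄ = 310040.00/6120.00 = 50.66 mm; ȳ = 489600.00/6120.00 = 80.00 mm.

x̄ = 50.66 mm, ȳ = 80.00 mm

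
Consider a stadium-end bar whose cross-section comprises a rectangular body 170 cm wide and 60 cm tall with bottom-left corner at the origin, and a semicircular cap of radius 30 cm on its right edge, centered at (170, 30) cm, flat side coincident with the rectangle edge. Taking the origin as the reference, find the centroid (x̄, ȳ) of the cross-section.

Part | A | x̄ᵢ | ȳᵢ | A·x̄ᵢ | A·ȳᵢ
rectangular body | 10200.00 | 85.00 | 30.00 | 867000.00 | 306000.00
semicircular end | 1413.72 | 182.73 | 30.00 | 258331.84 | 42411.50
Σ | 11613.72 |  |  | 1125331.84 | 348411.50
x̄ = 1125331.84 / 11613.72 = 96.90 cm
ȳ = 348411.50 / 11613.72 = 30.00 cm

x̄ = 96.90 cm, ȳ = 30.00 cm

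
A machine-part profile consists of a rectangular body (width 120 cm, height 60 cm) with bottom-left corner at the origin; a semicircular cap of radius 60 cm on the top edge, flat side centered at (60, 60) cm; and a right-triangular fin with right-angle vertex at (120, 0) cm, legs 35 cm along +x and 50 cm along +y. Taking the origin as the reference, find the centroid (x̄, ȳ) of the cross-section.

rectangular body: A = 120 × 60 = 7200.00, centroid at (60.00, 30.00).
semicircular top: A = ½π·60² = 5654.87, centroid at (60.00, 85.46).
triangular fin: A = ½·35·50 = 875.00, centroid at (131.67, 16.67).
ΣA = 13729.87 cm²
ΣAx̄ = (7200.00)(60.00) + (5654.87)(60.00) + (875.00)(131.67) = 886500.34 cm³
ΣAȳ = (7200.00)(30.00) + (5654.87)(85.46) + (875.00)(16.67) = 713875.34 cm³
x̄ = 886500.34 / 13729.87 = 64.57 cm
ȳ = 713875.34 / 13729.87 = 51.99 cm

x̄ = 64.57 cm, ȳ = 51.99 cm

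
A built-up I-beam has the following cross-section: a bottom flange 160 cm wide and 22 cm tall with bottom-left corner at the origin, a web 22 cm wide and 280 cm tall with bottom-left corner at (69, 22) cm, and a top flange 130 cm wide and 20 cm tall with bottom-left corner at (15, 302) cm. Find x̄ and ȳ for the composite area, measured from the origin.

bottom flange: A = 160 × 22 = 3520.00, centroid at (80.00, 11.00).
web: A = 22 × 280 = 6160.00, centroid at (80.00, 162.00).
top flange: A = 130 × 20 = 2600.00, centroid at (80.00, 312.00).
ΣA = 12280.00 cm², ΣAx̄ = 982400.00 cm³, ΣAȳ = 1847840.00 cm³.
x̄ = 982400.00/12280.00 = 80.00 cm; ȳ = 1847840.00/12280.00 = 150.48 cm.

x̄ = 80.00 cm, ȳ = 150.48 cm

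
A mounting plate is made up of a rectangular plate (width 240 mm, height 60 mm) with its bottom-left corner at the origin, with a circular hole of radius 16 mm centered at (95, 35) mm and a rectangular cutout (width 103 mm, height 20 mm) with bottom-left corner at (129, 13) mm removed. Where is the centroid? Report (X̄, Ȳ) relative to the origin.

X̄ = 110.94 mm, Ȳ = 30.90 mm

plate: A = 240 × 60 = 14400.00, centroid at (120.00, 30.00).
hole 1: A = −π·16² = -804.25, centroid at (95.00, 35.00).
hole 2: A = −(103 × 20) = -2060.00, centroid at (180.50, 23.00).
ΣA = 11535.75 mm², ΣAX̄ = 1279766.47 mm³, ΣAȲ = 356471.33 mm³.
X̄ = 1279766.47/11535.75 = 110.94 mm; Ȳ = 356471.33/11535.75 = 30.90 mm.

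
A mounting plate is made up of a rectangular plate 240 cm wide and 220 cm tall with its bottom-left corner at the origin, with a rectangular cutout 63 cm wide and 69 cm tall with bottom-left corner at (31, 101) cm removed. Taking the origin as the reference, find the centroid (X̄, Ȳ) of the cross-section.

X̄ = 125.16 cm, Ȳ = 107.71 cm

plate: A = 240 × 220 = 52800.00, centroid at (120.00, 110.00).
hole: A = −(63 × 69) = -4347.00, centroid at (62.50, 135.50).
ΣA = 48453.00 cm², ΣAX̄ = 6064312.50 cm³, ΣAȲ = 5218981.50 cm³.
X̄ = 6064312.50/48453.00 = 125.16 cm; Ȳ = 5218981.50/48453.00 = 107.71 cm.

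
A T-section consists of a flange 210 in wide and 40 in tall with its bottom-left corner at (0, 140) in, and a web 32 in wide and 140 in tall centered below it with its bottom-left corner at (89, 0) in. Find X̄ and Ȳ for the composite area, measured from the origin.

Part | A | x̄ᵢ | ȳᵢ | A·x̄ᵢ | A·ȳᵢ
web | 4480.00 | 105.00 | 70.00 | 470400.00 | 313600.00
flange | 8400.00 | 105.00 | 160.00 | 882000.00 | 1344000.00
Σ | 12880.00 |  |  | 1352400.00 | 1657600.00
X̄ = 1352400.00 / 12880.00 = 105.00 in
Ȳ = 1657600.00 / 12880.00 = 128.70 in

X̄ = 105.00 in, Ȳ = 128.70 in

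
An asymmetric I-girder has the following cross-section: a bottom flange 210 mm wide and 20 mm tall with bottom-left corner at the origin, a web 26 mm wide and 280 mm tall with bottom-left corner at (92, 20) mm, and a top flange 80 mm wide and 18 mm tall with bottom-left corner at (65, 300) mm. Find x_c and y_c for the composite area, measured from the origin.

Part | A | x̄ᵢ | ȳᵢ | A·x̄ᵢ | A·ȳᵢ
bottom flange | 4200.00 | 105.00 | 10.00 | 441000.00 | 42000.00
web | 7280.00 | 105.00 | 160.00 | 764400.00 | 1164800.00
top flange | 1440.00 | 105.00 | 309.00 | 151200.00 | 444960.00
Σ | 12920.00 |  |  | 1356600.00 | 1651760.00
x_c = 1356600.00 / 12920.00 = 105.00 mm
y_c = 1651760.00 / 12920.00 = 127.85 mm

x_c = 105.00 mm, y_c = 127.85 mm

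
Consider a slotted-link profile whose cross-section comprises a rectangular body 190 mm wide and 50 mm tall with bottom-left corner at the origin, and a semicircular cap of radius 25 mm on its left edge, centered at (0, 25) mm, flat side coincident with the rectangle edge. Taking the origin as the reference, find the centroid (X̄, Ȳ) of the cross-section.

rectangular body: A = 190 × 50 = 9500.00, centroid at (95.00, 25.00).
semicircular end: A = ½π·25² = 981.75, centroid at (-10.61, 25.00).
ΣA = 10481.75 mm², ΣAX̄ = 892083.33 mm³, ΣAȲ = 262043.69 mm³.
X̄ = 892083.33/10481.75 = 85.11 mm; Ȳ = 262043.69/10481.75 = 25.00 mm.

X̄ = 85.11 mm, Ȳ = 25.00 mm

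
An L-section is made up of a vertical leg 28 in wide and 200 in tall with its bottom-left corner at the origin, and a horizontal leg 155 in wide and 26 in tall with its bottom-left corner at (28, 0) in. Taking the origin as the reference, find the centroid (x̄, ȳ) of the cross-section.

vertical leg: A = 28 × 200 = 5600.00, centroid at (14.00, 100.00).
horizontal leg: A = 155 × 26 = 4030.00, centroid at (105.50, 13.00).
ΣA = 9630.00 in²
ΣAx̄ = (5600.00)(14.00) + (4030.00)(105.50) = 503565.00 in³
ΣAȳ = (5600.00)(100.00) + (4030.00)(13.00) = 612390.00 in³
x̄ = 503565.00 / 9630.00 = 52.29 in
ȳ = 612390.00 / 9630.00 = 63.59 in

x̄ = 52.29 in, ȳ = 63.59 in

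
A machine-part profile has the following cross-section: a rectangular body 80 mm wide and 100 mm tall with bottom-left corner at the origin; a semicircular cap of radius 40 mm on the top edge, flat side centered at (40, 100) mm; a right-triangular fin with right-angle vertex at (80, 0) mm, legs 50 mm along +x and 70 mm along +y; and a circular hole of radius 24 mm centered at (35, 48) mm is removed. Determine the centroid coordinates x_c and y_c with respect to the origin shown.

rectangular body: A = 80 × 100 = 8000.00, centroid at (40.00, 50.00).
semicircular top: A = ½π·40² = 2513.27, centroid at (40.00, 116.98).
triangular fin: A = ½·50·70 = 1750.00, centroid at (96.67, 23.33).
hole: A = −π·24² = -1809.56, centroid at (35.00, 48.00).
ΣA = 10453.72 mm², ΣAx_c = 526363.12 mm³, ΣAy_c = 647968.66 mm³.
x_c = 526363.12/10453.72 = 50.35 mm; y_c = 647968.66/10453.72 = 61.98 mm.

x_c = 50.35 mm, y_c = 61.98 mm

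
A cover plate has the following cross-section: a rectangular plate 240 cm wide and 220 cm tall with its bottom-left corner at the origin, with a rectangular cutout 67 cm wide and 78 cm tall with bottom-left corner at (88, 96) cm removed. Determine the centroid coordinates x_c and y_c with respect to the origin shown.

Part | A | x̄ᵢ | ȳᵢ | A·x̄ᵢ | A·ȳᵢ
plate | 52800.00 | 120.00 | 110.00 | 6336000.00 | 5808000.00
hole | -5226.00 | 121.50 | 135.00 | -634959.00 | -705510.00
Σ | 47574.00 |  |  | 5701041.00 | 5102490.00
x_c = 5701041.00 / 47574.00 = 119.84 cm
y_c = 5102490.00 / 47574.00 = 107.25 cm

x_c = 119.84 cm, y_c = 107.25 cm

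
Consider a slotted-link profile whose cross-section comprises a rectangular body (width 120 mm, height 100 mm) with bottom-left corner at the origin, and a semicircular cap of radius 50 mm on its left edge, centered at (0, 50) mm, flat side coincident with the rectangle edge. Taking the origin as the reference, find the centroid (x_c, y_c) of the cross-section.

x_c = 39.97 mm, y_c = 50.00 mm

rectangular body: A = 120 × 100 = 12000.00, centroid at (60.00, 50.00).
semicircular end: A = ½π·50² = 3926.99, centroid at (-21.22, 50.00).
ΣA = 15926.99 mm²
ΣAx_c = (12000.00)(60.00) + (3926.99)(-21.22) = 636666.67 mm³
ΣAy_c = (12000.00)(50.00) + (3926.99)(50.00) = 796349.54 mm³
x_c = 636666.67 / 15926.99 = 39.97 mm
y_c = 796349.54 / 15926.99 = 50.00 mm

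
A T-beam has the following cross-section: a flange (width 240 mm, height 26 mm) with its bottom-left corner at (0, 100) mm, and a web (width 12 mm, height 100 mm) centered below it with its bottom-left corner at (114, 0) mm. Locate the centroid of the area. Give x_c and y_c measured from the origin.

x_c = 120.00 mm, y_c = 102.84 mm

web: A = 12 × 100 = 1200.00, centroid at (120.00, 50.00).
flange: A = 240 × 26 = 6240.00, centroid at (120.00, 113.00).
ΣA = 7440.00 mm²
ΣAx_c = (1200.00)(120.00) + (6240.00)(120.00) = 892800.00 mm³
ΣAy_c = (1200.00)(50.00) + (6240.00)(113.00) = 765120.00 mm³
x_c = 892800.00 / 7440.00 = 120.00 mm
y_c = 765120.00 / 7440.00 = 102.84 mm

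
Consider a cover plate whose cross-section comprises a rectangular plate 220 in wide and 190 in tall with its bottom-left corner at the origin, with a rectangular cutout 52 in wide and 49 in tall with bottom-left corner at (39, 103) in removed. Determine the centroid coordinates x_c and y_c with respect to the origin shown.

Part | A | x̄ᵢ | ȳᵢ | A·x̄ᵢ | A·ȳᵢ
plate | 41800.00 | 110.00 | 95.00 | 4598000.00 | 3971000.00
hole | -2548.00 | 65.00 | 127.50 | -165620.00 | -324870.00
Σ | 39252.00 |  |  | 4432380.00 | 3646130.00
x_c = 4432380.00 / 39252.00 = 112.92 in
y_c = 3646130.00 / 39252.00 = 92.89 in

x_c = 112.92 in, y_c = 92.89 in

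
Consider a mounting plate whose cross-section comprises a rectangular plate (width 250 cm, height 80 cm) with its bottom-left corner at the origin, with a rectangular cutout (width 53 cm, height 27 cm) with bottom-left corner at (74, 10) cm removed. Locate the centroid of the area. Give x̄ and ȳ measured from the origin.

plate: A = 250 × 80 = 20000.00, centroid at (125.00, 40.00).
hole: A = −(53 × 27) = -1431.00, centroid at (100.50, 23.50).
ΣA = 18569.00 cm²
ΣAx̄ = (20000.00)(125.00) + (-1431.00)(100.50) = 2356184.50 cm³
ΣAȳ = (20000.00)(40.00) + (-1431.00)(23.50) = 766371.50 cm³
x̄ = 2356184.50 / 18569.00 = 126.89 cm
ȳ = 766371.50 / 18569.00 = 41.27 cm

x̄ = 126.89 cm, ȳ = 41.27 cm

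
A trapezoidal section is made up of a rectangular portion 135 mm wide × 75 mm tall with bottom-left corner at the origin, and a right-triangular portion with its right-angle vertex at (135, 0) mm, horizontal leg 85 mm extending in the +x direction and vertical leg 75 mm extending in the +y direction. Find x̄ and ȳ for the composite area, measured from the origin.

x̄ = 90.45 mm, ȳ = 34.51 mm

Part | A | x̄ᵢ | ȳᵢ | A·x̄ᵢ | A·ȳᵢ
rectangular portion | 10125.00 | 67.50 | 37.50 | 683437.50 | 379687.50
triangular portion | 3187.50 | 163.33 | 25.00 | 520625.00 | 79687.50
Σ | 13312.50 |  |  | 1204062.50 | 459375.00
x̄ = 1204062.50 / 13312.50 = 90.45 mm
ȳ = 459375.00 / 13312.50 = 34.51 mm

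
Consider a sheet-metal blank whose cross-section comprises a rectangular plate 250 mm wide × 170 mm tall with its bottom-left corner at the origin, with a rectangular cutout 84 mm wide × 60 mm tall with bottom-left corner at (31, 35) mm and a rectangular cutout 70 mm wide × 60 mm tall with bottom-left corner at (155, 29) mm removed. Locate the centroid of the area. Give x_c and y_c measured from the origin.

plate: A = 250 × 170 = 42500.00, centroid at (125.00, 85.00).
hole 1: A = −(84 × 60) = -5040.00, centroid at (73.00, 65.00).
hole 2: A = −(70 × 60) = -4200.00, centroid at (190.00, 59.00).
ΣA = 33260.00 mm², ΣAx_c = 4146580.00 mm³, ΣAy_c = 3037100.00 mm³.
x_c = 4146580.00/33260.00 = 124.67 mm; y_c = 3037100.00/33260.00 = 91.31 mm.

x_c = 124.67 mm, y_c = 91.31 mm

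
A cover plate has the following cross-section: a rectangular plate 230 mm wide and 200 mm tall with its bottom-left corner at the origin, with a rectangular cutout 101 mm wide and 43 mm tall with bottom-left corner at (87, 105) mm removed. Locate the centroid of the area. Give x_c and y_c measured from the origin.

x_c = 112.65 mm, y_c = 97.24 mm

plate: A = 230 × 200 = 46000.00, centroid at (115.00, 100.00).
hole: A = −(101 × 43) = -4343.00, centroid at (137.50, 126.50).
ΣA = 41657.00 mm², ΣAx_c = 4692837.50 mm³, ΣAy_c = 4050610.50 mm³.
x_c = 4692837.50/41657.00 = 112.65 mm; y_c = 4050610.50/41657.00 = 97.24 mm.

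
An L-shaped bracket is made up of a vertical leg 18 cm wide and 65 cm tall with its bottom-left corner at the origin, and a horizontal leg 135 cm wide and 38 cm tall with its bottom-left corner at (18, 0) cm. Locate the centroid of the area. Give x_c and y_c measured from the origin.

x_c = 71.29 cm, y_c = 21.51 cm

vertical leg: A = 18 × 65 = 1170.00, centroid at (9.00, 32.50).
horizontal leg: A = 135 × 38 = 5130.00, centroid at (85.50, 19.00).
ΣA = 6300.00 cm², ΣAx_c = 449145.00 cm³, ΣAy_c = 135495.00 cm³.
x_c = 449145.00/6300.00 = 71.29 cm; y_c = 135495.00/6300.00 = 21.51 cm.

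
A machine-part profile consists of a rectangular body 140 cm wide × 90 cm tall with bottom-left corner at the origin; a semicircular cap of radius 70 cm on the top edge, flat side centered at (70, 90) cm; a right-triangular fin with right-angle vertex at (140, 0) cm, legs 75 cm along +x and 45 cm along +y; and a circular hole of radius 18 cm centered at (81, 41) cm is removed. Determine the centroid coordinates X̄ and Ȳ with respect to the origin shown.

X̄ = 77.11 cm, Ȳ = 70.21 cm

Part | A | x̄ᵢ | ȳᵢ | A·x̄ᵢ | A·ȳᵢ
rectangular body | 12600.00 | 70.00 | 45.00 | 882000.00 | 567000.00
semicircular top | 7696.90 | 70.00 | 119.71 | 538783.14 | 921387.85
triangular fin | 1687.50 | 165.00 | 15.00 | 278437.50 | 25312.50
hole | -1017.88 | 81.00 | 41.00 | -82447.96 | -41732.92
Σ | 20966.53 |  |  | 1616772.68 | 1471967.43
X̄ = 1616772.68 / 20966.53 = 77.11 cm
Ȳ = 1471967.43 / 20966.53 = 70.21 cm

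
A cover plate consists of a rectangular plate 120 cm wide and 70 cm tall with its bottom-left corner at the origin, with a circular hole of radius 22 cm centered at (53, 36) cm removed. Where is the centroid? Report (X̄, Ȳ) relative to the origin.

plate: A = 120 × 70 = 8400.00, centroid at (60.00, 35.00).
hole: A = −π·22² = -1520.53, centroid at (53.00, 36.00).
ΣA = 6879.47 cm², ΣAX̄ = 423411.87 cm³, ΣAȲ = 239260.89 cm³.
X̄ = 423411.87/6879.47 = 61.55 cm; Ȳ = 239260.89/6879.47 = 34.78 cm.

X̄ = 61.55 cm, Ȳ = 34.78 cm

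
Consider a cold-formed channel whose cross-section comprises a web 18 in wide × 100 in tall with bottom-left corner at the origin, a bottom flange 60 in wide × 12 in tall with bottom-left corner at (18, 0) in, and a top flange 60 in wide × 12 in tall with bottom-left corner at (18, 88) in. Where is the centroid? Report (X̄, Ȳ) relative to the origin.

Part | A | x̄ᵢ | ȳᵢ | A·x̄ᵢ | A·ȳᵢ
web | 1800.00 | 9.00 | 50.00 | 16200.00 | 90000.00
bottom flange | 720.00 | 48.00 | 6.00 | 34560.00 | 4320.00
top flange | 720.00 | 48.00 | 94.00 | 34560.00 | 67680.00
Σ | 3240.00 |  |  | 85320.00 | 162000.00
X̄ = 85320.00 / 3240.00 = 26.33 in
Ȳ = 162000.00 / 3240.00 = 50.00 in

X̄ = 26.33 in, Ȳ = 50.00 in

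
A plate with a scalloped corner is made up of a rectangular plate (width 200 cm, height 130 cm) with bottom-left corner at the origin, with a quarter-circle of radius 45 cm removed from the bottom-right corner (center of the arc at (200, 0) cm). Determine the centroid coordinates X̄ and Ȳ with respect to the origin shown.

plate: A = 200 × 130 = 26000.00, centroid at (100.00, 65.00).
removed quarter-circle: A = −¼π·45² = -1590.43, centroid at (180.90, 19.10).
ΣA = 24409.57 cm²
ΣAX̄ = (26000.00)(100.00) + (-1590.43)(180.90) = 2312288.74 cm³
ΣAȲ = (26000.00)(65.00) + (-1590.43)(19.10) = 1659625.00 cm³
X̄ = 2312288.74 / 24409.57 = 94.73 cm
Ȳ = 1659625.00 / 24409.57 = 67.99 cm

X̄ = 94.73 cm, Ȳ = 67.99 cm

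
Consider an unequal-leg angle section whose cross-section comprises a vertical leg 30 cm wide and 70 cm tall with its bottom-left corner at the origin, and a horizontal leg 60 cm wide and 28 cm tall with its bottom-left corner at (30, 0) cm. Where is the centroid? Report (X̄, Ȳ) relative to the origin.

Part | A | x̄ᵢ | ȳᵢ | A·x̄ᵢ | A·ȳᵢ
vertical leg | 2100.00 | 15.00 | 35.00 | 31500.00 | 73500.00
horizontal leg | 1680.00 | 60.00 | 14.00 | 100800.00 | 23520.00
Σ | 3780.00 |  |  | 132300.00 | 97020.00
X̄ = 132300.00 / 3780.00 = 35.00 cm
Ȳ = 97020.00 / 3780.00 = 25.67 cm

X̄ = 35.00 cm, Ȳ = 25.67 cm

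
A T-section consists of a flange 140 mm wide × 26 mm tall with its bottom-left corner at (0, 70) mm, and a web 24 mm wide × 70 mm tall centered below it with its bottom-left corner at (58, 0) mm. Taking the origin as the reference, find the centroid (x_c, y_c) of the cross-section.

x_c = 70.00 mm, y_c = 67.84 mm

web: A = 24 × 70 = 1680.00, centroid at (70.00, 35.00).
flange: A = 140 × 26 = 3640.00, centroid at (70.00, 83.00).
ΣA = 5320.00 mm², ΣAx_c = 372400.00 mm³, ΣAy_c = 360920.00 mm³.
x_c = 372400.00/5320.00 = 70.00 mm; y_c = 360920.00/5320.00 = 67.84 mm.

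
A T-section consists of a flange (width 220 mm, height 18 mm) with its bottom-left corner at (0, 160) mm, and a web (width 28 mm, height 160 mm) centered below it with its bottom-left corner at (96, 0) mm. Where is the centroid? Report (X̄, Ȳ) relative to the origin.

X̄ = 110.00 mm, Ȳ = 121.76 mm

web: A = 28 × 160 = 4480.00, centroid at (110.00, 80.00).
flange: A = 220 × 18 = 3960.00, centroid at (110.00, 169.00).
ΣA = 8440.00 mm², ΣAX̄ = 928400.00 mm³, ΣAȲ = 1027640.00 mm³.
X̄ = 928400.00/8440.00 = 110.00 mm; Ȳ = 1027640.00/8440.00 = 121.76 mm.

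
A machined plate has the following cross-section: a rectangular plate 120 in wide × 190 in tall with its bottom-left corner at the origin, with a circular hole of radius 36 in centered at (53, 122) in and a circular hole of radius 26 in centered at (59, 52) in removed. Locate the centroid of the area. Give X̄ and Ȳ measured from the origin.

plate: A = 120 × 190 = 22800.00, centroid at (60.00, 95.00).
hole 1: A = −π·36² = -4071.50, centroid at (53.00, 122.00).
hole 2: A = −π·26² = -2123.72, centroid at (59.00, 52.00).
ΣA = 16604.78 in²
ΣAX̄ = (22800.00)(60.00) + (-4071.50)(53.00) + (-2123.72)(59.00) = 1026911.00 in³
ΣAȲ = (22800.00)(95.00) + (-4071.50)(122.00) + (-2123.72)(52.00) = 1558843.24 in³
X̄ = 1026911.00 / 16604.78 = 61.84 in
Ȳ = 1558843.24 / 16604.78 = 93.88 in

X̄ = 61.84 in, Ȳ = 93.88 in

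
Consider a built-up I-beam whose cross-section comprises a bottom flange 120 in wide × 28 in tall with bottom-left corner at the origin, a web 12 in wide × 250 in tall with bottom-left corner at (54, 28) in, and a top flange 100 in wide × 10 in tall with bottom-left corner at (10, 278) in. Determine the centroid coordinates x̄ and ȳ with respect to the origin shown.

x̄ = 60.00 in, ȳ = 107.21 in

bottom flange: A = 120 × 28 = 3360.00, centroid at (60.00, 14.00).
web: A = 12 × 250 = 3000.00, centroid at (60.00, 153.00).
top flange: A = 100 × 10 = 1000.00, centroid at (60.00, 283.00).
ΣA = 7360.00 in²
ΣAx̄ = (3360.00)(60.00) + (3000.00)(60.00) + (1000.00)(60.00) = 441600.00 in³
ΣAȳ = (3360.00)(14.00) + (3000.00)(153.00) + (1000.00)(283.00) = 789040.00 in³
x̄ = 441600.00 / 7360.00 = 60.00 in
ȳ = 789040.00 / 7360.00 = 107.21 in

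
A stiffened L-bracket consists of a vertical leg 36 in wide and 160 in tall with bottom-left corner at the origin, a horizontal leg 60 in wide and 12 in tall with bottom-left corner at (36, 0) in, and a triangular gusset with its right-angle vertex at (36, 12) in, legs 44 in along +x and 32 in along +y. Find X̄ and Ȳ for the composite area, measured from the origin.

vertical leg: A = 36 × 160 = 5760.00, centroid at (18.00, 80.00).
horizontal leg: A = 60 × 12 = 720.00, centroid at (66.00, 6.00).
gusset: A = ½·44·32 = 704.00, centroid at (50.67, 22.67).
ΣA = 7184.00 in²
ΣAX̄ = (5760.00)(18.00) + (720.00)(66.00) + (704.00)(50.67) = 186869.33 in³
ΣAȲ = (5760.00)(80.00) + (720.00)(6.00) + (704.00)(22.67) = 481077.33 in³
X̄ = 186869.33 / 7184.00 = 26.01 in
Ȳ = 481077.33 / 7184.00 = 66.97 in

X̄ = 26.01 in, Ȳ = 66.97 in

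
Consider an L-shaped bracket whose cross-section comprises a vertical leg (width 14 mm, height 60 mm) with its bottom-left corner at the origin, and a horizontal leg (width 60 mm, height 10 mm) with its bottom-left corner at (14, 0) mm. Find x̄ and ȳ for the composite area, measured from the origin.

Part | A | x̄ᵢ | ȳᵢ | A·x̄ᵢ | A·ȳᵢ
vertical leg | 840.00 | 7.00 | 30.00 | 5880.00 | 25200.00
horizontal leg | 600.00 | 44.00 | 5.00 | 26400.00 | 3000.00
Σ | 1440.00 |  |  | 32280.00 | 28200.00
x̄ = 32280.00 / 1440.00 = 22.42 mm
ȳ = 28200.00 / 1440.00 = 19.58 mm

x̄ = 22.42 mm, ȳ = 19.58 mm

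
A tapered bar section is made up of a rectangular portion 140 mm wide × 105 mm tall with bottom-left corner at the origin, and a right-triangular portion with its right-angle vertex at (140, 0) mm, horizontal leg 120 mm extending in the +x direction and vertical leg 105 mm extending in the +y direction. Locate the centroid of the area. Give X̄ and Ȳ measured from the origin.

X̄ = 103.00 mm, Ȳ = 47.25 mm

Part | A | x̄ᵢ | ȳᵢ | A·x̄ᵢ | A·ȳᵢ
rectangular portion | 14700.00 | 70.00 | 52.50 | 1029000.00 | 771750.00
triangular portion | 6300.00 | 180.00 | 35.00 | 1134000.00 | 220500.00
Σ | 21000.00 |  |  | 2163000.00 | 992250.00
X̄ = 2163000.00 / 21000.00 = 103.00 mm
Ȳ = 992250.00 / 21000.00 = 47.25 mm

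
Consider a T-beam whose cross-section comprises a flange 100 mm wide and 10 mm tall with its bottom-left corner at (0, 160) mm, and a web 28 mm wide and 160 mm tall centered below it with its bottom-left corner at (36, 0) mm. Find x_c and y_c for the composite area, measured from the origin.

x_c = 50.00 mm, y_c = 95.51 mm

web: A = 28 × 160 = 4480.00, centroid at (50.00, 80.00).
flange: A = 100 × 10 = 1000.00, centroid at (50.00, 165.00).
ΣA = 5480.00 mm²
ΣAx_c = (4480.00)(50.00) + (1000.00)(50.00) = 274000.00 mm³
ΣAy_c = (4480.00)(80.00) + (1000.00)(165.00) = 523400.00 mm³
x_c = 274000.00 / 5480.00 = 50.00 mm
y_c = 523400.00 / 5480.00 = 95.51 mm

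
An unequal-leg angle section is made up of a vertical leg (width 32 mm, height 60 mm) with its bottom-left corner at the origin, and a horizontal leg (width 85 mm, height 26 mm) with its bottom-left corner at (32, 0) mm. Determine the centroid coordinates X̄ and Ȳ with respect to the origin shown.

vertical leg: A = 32 × 60 = 1920.00, centroid at (16.00, 30.00).
horizontal leg: A = 85 × 26 = 2210.00, centroid at (74.50, 13.00).
ΣA = 4130.00 mm², ΣAX̄ = 195365.00 mm³, ΣAȲ = 86330.00 mm³.
X̄ = 195365.00/4130.00 = 47.30 mm; Ȳ = 86330.00/4130.00 = 20.90 mm.

X̄ = 47.30 mm, Ȳ = 20.90 mm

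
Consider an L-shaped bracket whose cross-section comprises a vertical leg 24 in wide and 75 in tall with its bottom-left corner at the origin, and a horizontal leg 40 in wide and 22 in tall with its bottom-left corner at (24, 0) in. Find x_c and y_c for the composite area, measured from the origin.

x_c = 22.51 in, y_c = 28.80 in

vertical leg: A = 24 × 75 = 1800.00, centroid at (12.00, 37.50).
horizontal leg: A = 40 × 22 = 880.00, centroid at (44.00, 11.00).
ΣA = 2680.00 in²
ΣAx_c = (1800.00)(12.00) + (880.00)(44.00) = 60320.00 in³
ΣAy_c = (1800.00)(37.50) + (880.00)(11.00) = 77180.00 in³
x_c = 60320.00 / 2680.00 = 22.51 in
y_c = 77180.00 / 2680.00 = 28.80 in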